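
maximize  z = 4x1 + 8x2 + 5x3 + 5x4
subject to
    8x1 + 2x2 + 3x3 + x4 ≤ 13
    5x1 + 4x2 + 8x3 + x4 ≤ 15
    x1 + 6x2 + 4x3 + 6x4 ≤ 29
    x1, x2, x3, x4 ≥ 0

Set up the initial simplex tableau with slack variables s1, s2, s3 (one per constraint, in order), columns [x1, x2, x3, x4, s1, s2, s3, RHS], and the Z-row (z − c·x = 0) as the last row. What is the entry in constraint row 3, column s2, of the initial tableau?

0

Slack s2 belongs to constraint 2; its column is the unit vector e_2, so the entry in row 3 is 0.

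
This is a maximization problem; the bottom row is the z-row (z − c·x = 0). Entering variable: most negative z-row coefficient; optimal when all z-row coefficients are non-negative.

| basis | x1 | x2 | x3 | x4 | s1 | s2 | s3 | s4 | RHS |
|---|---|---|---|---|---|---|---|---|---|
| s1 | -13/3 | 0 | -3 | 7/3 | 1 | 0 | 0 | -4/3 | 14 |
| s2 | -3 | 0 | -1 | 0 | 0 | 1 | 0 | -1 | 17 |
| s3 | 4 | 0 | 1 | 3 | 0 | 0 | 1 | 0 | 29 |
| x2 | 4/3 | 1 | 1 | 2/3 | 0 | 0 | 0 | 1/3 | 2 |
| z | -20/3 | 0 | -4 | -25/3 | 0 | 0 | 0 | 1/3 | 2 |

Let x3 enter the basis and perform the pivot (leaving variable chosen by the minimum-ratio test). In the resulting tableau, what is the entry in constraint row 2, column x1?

-5/3

Ratio test on column x3 — row 1: entry -3 ≤ 0; row 2: entry -1 ≤ 0; row 3: 29/1 = 29; row 4: 2/1 = 2. Minimum is 2 at row 4 (x2 leaves); pivot element 1.
Divide row 4 by 1; eliminate column x3 from the other rows.
Row 2 update in column x1: -3 − (-1)·(4/3) = -5/3.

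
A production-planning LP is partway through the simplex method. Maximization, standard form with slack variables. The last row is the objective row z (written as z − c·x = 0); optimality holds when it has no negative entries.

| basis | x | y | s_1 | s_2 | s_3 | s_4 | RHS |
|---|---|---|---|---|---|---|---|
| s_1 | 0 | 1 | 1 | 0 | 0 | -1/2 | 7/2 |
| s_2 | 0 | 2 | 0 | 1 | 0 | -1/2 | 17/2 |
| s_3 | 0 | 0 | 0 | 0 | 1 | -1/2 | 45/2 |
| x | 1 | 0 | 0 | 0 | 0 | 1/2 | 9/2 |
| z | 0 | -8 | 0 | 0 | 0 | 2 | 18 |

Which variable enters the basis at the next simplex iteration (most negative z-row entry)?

y

Negative z-row entries: y: -8.
The most negative is -8 in column y, so y enters.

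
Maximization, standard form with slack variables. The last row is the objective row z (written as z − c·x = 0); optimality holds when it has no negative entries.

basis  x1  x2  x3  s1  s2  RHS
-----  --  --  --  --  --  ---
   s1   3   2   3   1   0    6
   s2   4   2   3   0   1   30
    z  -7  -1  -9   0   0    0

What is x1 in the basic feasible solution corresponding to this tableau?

x1 is not in the basis, so in the current basic feasible solution x1 = 0.

0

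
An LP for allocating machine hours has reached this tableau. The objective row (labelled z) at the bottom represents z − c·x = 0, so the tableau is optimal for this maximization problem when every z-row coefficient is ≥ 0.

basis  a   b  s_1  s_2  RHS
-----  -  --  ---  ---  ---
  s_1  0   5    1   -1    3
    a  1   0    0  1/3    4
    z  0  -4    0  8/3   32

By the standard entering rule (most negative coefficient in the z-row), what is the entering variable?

b

Negative z-row entries: b: -4.
The most negative is -4 in column b, so b enters.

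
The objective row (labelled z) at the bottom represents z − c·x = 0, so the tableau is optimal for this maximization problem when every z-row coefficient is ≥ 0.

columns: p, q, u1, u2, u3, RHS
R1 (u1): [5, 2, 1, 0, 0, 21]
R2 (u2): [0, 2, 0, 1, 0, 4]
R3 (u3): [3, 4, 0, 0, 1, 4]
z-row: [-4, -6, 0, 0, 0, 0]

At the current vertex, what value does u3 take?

u3 is basic (row 3); its value is the RHS of that row, 4.

4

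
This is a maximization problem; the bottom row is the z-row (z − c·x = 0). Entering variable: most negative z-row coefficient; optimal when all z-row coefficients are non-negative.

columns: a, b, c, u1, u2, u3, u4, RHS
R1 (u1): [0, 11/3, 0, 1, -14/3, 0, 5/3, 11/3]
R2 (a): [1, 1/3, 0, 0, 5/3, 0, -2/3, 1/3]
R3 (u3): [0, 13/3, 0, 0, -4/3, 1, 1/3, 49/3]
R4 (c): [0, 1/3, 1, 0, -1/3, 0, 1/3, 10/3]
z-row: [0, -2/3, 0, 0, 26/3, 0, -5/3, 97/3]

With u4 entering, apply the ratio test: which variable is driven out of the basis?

Column u4 entries and ratios — u1: (11/3)/(5/3) = 11/5; a: -2/3 ≤ 0, skip; u3: (49/3)/(1/3) = 49; c: (10/3)/(1/3) = 10.
Smallest ratio is 11/5 in the row of u1, so u1 leaves.

u1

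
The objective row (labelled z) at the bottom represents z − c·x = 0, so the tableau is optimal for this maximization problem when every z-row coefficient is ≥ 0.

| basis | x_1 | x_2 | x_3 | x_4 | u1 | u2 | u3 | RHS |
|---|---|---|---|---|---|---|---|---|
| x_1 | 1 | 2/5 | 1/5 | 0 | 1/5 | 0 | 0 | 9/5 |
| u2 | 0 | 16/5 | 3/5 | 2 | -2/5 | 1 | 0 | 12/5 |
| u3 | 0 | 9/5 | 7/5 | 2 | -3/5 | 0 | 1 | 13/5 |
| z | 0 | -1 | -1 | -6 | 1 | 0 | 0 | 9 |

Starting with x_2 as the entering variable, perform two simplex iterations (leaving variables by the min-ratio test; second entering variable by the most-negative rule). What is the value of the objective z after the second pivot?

Ratio test on column x_2 — row 1: (9/5)/(2/5) = 9/2; row 2: (12/5)/(16/5) = 3/4; row 3: (13/5)/(9/5) = 13/9. Minimum is 3/4 at row 2 (u2 leaves); pivot element 16/5.
Pivot on row 2; the z-row RHS becomes 9 − (-1)·(3/4) = 39/4.
Next entering variable (most negative z-row entry -43/8): x_4.
Ratio test on column x_4 — row 1: entry -1/4 ≤ 0; row 2: (3/4)/(5/8) = 6/5; row 3: (5/4)/(7/8) = 10/7. Minimum is 6/5 at row 2 (x_2 leaves); pivot element 5/8.
After the second pivot the z-row RHS is 39/4 − (-43/8)·(6/5) = 81/5.

81/5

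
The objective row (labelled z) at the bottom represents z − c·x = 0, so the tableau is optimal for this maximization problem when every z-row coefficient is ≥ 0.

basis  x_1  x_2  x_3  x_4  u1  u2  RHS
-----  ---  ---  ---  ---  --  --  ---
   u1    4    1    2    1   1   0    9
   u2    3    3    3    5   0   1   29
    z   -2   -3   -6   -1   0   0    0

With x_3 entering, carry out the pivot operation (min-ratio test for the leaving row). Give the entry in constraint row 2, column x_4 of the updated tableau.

7/2

Ratio test on column x_3 — row 1: 9/2 = 9/2; row 2: 29/3 = 29/3. Minimum is 9/2 at row 1 (u1 leaves); pivot element 2.
Divide row 1 by 2; eliminate column x_3 from the other rows.
Row 2 update in column x_4: 5 − 3·(1/2) = 7/2.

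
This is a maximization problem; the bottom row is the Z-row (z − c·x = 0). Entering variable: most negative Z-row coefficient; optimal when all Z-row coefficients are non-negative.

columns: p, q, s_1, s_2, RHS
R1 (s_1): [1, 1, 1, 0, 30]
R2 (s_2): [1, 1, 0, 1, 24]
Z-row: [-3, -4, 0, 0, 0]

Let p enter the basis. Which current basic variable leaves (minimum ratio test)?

s_2

Column p entries and ratios — s_1: 30/1 = 30; s_2: 24/1 = 24.
Smallest ratio is 24 in the row of s_2, so s_2 leaves.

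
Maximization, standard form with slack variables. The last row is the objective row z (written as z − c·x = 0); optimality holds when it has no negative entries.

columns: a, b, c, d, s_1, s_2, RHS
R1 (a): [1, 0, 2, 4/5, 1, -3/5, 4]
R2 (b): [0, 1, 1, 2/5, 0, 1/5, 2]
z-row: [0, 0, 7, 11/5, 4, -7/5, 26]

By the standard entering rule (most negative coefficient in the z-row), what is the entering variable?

s_2

Negative z-row entries: s_2: -7/5.
The most negative is -7/5 in column s_2, so s_2 enters.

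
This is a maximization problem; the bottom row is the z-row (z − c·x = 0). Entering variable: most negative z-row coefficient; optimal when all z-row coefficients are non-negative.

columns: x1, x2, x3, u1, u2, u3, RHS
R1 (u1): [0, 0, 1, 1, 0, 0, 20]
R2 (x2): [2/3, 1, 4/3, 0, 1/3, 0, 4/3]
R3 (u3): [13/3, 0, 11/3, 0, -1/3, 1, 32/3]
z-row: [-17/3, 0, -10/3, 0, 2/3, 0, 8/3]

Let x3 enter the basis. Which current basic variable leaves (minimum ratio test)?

x2

Column x3 entries and ratios — u1: 20/1 = 20; x2: (4/3)/(4/3) = 1; u3: (32/3)/(11/3) = 32/11.
Smallest ratio is 1 in the row of x2, so x2 leaves.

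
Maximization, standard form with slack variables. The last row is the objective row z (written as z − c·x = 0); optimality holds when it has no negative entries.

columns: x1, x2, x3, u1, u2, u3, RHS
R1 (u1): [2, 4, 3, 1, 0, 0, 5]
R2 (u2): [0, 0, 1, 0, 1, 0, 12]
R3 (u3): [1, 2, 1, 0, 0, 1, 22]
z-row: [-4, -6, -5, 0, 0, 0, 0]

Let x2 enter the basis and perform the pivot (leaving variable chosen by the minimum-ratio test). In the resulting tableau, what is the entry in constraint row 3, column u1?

-1/2

Ratio test on column x2 — row 1: 5/4 = 5/4; row 2: entry 0 ≤ 0; row 3: 22/2 = 11. Minimum is 5/4 at row 1 (u1 leaves); pivot element 4.
Divide row 1 by 4; eliminate column x2 from the other rows.
Row 3 update in column u1: 0 − 2·(1/4) = -1/2.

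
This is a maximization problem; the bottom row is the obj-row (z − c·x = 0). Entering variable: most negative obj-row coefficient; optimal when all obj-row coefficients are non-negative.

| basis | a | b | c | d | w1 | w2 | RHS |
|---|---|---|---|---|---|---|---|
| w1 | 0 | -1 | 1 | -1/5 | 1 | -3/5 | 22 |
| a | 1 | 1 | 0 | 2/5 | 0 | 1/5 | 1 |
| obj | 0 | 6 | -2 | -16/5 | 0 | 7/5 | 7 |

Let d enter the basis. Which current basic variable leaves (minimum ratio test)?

a

Column d entries and ratios — w1: -1/5 ≤ 0, skip; a: 1/(2/5) = 5/2.
Smallest ratio is 5/2 in the row of a, so a leaves.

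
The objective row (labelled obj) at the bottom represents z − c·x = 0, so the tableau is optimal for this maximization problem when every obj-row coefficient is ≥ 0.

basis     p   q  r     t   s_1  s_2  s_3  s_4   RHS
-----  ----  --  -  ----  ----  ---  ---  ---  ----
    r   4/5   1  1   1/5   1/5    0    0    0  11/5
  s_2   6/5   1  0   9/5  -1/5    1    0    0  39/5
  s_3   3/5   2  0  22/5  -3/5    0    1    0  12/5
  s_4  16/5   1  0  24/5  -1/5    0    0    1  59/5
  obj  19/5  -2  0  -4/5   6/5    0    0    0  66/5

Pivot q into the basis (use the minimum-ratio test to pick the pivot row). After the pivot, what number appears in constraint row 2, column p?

9/10

Ratio test on column q — row 1: (11/5)/1 = 11/5; row 2: (39/5)/1 = 39/5; row 3: (12/5)/2 = 6/5; row 4: (59/5)/1 = 59/5. Minimum is 6/5 at row 3 (s_3 leaves); pivot element 2.
Divide row 3 by 2; eliminate column q from the other rows.
Row 2 update in column p: 6/5 − 1·(3/10) = 9/10.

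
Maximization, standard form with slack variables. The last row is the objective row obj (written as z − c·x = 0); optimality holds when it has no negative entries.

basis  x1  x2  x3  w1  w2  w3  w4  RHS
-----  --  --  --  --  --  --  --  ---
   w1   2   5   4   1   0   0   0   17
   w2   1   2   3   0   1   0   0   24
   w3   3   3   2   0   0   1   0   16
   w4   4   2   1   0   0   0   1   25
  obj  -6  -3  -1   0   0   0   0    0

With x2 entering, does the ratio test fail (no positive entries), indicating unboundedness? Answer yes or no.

Column x2 has positive entries in row(s) 1, 2, 3, 4, so the ratio test bounds it — not unbounded.

no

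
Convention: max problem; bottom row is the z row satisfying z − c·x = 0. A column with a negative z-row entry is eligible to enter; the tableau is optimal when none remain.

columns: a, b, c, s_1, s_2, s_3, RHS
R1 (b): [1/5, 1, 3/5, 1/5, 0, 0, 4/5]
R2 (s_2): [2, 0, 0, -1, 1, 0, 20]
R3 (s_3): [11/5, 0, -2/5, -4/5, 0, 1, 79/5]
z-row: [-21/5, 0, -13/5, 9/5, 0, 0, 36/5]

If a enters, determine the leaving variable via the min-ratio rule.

Column a entries and ratios — b: (4/5)/(1/5) = 4; s_2: 20/2 = 10; s_3: (79/5)/(11/5) = 79/11.
Smallest ratio is 4 in the row of b, so b leaves.

b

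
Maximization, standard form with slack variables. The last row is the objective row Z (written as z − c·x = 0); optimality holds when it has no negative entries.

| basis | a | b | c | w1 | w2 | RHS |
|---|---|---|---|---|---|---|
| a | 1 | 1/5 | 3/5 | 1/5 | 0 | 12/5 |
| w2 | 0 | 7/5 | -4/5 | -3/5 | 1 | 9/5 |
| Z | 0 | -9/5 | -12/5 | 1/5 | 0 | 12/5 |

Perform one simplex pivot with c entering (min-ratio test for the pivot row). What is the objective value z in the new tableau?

12

Ratio test on column c — row 1: (12/5)/(3/5) = 4; row 2: entry -4/5 ≤ 0. Minimum is 4 at row 1 (a leaves); pivot element 3/5.
Pivot on row 1; the Z-row RHS becomes 12/5 − (-12/5)·4 = 12.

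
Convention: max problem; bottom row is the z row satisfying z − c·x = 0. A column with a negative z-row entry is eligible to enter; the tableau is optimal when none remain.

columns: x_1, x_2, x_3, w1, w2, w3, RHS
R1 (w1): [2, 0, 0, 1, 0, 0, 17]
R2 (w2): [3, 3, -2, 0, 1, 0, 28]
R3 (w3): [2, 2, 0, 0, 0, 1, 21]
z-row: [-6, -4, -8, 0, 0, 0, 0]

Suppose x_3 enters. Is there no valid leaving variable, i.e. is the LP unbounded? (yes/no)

Every constraint-row entry in column x_3 is ≤ 0, so increasing x_3 is unbounded.

yes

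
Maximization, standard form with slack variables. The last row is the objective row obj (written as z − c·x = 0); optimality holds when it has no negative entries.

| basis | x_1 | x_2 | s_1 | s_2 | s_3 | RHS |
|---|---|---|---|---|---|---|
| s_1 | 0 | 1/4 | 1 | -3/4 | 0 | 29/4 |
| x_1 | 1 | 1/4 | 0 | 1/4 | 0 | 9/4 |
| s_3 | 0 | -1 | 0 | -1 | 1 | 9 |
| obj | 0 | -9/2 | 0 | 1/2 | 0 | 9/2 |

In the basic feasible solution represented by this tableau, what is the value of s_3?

s_3 is basic (row 3); its value is the RHS of that row, 9.

9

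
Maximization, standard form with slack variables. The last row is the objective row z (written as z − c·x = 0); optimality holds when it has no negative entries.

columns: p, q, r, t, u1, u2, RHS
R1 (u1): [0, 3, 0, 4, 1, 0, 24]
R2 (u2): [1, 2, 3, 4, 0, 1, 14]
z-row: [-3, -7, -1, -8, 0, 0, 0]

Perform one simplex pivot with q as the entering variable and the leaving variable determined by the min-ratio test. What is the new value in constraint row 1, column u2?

-3/2

Ratio test on column q — row 1: 24/3 = 8; row 2: 14/2 = 7. Minimum is 7 at row 2 (u2 leaves); pivot element 2.
Divide row 2 by 2; eliminate column q from the other rows.
Row 1 update in column u2: 0 − 3·(1/2) = -3/2.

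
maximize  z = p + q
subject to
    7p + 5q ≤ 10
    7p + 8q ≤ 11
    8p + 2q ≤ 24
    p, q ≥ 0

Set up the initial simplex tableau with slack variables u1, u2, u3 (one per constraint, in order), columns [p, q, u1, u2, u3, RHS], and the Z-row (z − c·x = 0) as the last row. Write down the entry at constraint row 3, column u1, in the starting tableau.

0

Slack u1 belongs to constraint 1; its column is the unit vector e_1, so the entry in row 3 is 0.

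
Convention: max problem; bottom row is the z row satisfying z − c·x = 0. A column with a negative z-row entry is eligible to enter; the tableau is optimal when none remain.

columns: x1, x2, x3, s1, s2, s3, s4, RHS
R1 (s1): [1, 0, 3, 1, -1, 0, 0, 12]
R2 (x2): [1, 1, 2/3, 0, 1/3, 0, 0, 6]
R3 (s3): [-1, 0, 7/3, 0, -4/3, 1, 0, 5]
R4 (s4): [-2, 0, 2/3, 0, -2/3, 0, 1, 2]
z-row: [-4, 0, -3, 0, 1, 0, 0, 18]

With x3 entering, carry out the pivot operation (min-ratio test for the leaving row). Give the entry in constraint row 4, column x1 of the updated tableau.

-12/7

Ratio test on column x3 — row 1: 12/3 = 4; row 2: 6/(2/3) = 9; row 3: 5/(7/3) = 15/7; row 4: 2/(2/3) = 3. Minimum is 15/7 at row 3 (s3 leaves); pivot element 7/3.
Divide row 3 by 7/3; eliminate column x3 from the other rows.
Row 4 update in column x1: -2 − (2/3)·(-3/7) = -12/7.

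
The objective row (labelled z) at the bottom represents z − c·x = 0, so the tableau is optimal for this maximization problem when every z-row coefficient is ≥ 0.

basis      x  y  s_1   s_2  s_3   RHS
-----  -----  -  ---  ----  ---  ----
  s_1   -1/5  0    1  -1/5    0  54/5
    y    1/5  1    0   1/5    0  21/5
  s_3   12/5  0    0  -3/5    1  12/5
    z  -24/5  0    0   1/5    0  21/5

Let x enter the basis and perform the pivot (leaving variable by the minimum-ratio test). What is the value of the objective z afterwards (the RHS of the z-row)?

9

Ratio test on column x — row 1: entry -1/5 ≤ 0; row 2: (21/5)/(1/5) = 21; row 3: (12/5)/(12/5) = 1. Minimum is 1 at row 3 (s_3 leaves); pivot element 12/5.
Pivot on row 3; the z-row RHS becomes 21/5 − (-24/5)·1 = 9.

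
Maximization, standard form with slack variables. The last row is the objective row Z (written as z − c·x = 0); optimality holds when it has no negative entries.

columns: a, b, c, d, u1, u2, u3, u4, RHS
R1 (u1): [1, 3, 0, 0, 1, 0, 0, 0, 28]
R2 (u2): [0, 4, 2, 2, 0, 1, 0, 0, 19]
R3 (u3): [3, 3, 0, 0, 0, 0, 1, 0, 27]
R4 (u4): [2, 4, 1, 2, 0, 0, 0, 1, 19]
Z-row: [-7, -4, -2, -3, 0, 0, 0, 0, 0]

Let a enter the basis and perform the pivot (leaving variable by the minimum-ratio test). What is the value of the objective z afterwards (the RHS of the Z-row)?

Ratio test on column a — row 1: 28/1 = 28; row 2: entry 0 ≤ 0; row 3: 27/3 = 9; row 4: 19/2 = 19/2. Minimum is 9 at row 3 (u3 leaves); pivot element 3.
Pivot on row 3; the Z-row RHS becomes 0 − (-7)·9 = 63.

63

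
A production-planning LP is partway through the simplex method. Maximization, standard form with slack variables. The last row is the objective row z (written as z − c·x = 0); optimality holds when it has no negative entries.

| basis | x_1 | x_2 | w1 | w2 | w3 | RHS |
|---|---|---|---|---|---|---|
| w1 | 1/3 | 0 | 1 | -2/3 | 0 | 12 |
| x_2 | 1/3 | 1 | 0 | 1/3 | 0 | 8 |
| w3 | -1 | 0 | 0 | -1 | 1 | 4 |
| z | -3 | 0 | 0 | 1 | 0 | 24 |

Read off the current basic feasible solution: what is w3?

4

w3 is basic (row 3); its value is the RHS of that row, 4.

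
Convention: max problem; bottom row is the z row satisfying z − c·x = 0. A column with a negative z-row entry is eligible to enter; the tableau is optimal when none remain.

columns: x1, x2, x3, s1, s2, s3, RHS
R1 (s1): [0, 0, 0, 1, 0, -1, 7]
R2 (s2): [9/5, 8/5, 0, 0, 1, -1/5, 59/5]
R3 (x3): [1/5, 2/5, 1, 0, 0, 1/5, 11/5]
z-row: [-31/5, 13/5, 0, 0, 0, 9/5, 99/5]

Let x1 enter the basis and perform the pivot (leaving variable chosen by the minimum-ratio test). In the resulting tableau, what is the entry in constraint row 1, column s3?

-1

Ratio test on column x1 — row 1: entry 0 ≤ 0; row 2: (59/5)/(9/5) = 59/9; row 3: (11/5)/(1/5) = 11. Minimum is 59/9 at row 2 (s2 leaves); pivot element 9/5.
Divide row 2 by 9/5; eliminate column x1 from the other rows.
Row 1 update in column s3: -1 − 0·(-1/9) = -1.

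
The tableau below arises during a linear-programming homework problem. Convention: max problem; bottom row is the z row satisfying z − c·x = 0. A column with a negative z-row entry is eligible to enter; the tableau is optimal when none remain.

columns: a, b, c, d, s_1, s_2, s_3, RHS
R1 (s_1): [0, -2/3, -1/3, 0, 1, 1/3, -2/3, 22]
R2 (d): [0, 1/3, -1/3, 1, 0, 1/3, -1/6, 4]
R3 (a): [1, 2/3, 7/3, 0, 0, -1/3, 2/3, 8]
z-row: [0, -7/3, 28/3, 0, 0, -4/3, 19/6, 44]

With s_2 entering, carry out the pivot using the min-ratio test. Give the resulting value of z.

60

Ratio test on column s_2 — row 1: 22/(1/3) = 66; row 2: 4/(1/3) = 12; row 3: entry -1/3 ≤ 0. Minimum is 12 at row 2 (d leaves); pivot element 1/3.
Pivot on row 2; the z-row RHS becomes 44 − (-4/3)·12 = 60.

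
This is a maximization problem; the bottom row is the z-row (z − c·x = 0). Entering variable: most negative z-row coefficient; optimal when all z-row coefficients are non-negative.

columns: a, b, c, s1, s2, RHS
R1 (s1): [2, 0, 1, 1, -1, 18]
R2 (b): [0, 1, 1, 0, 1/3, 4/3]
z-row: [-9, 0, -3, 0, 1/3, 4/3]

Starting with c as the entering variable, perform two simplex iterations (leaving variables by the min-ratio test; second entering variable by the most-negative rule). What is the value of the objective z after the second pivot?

Ratio test on column c — row 1: 18/1 = 18; row 2: (4/3)/1 = 4/3. Minimum is 4/3 at row 2 (b leaves); pivot element 1.
Pivot on row 2; the z-row RHS becomes 4/3 − (-3)·(4/3) = 16/3.
Next entering variable (most negative z-row entry -9): a.
Ratio test on column a — row 1: (50/3)/2 = 25/3; row 2: entry 0 ≤ 0. Minimum is 25/3 at row 1 (s1 leaves); pivot element 2.
After the second pivot the z-row RHS is 16/3 − (-9)·(25/3) = 241/3.

241/3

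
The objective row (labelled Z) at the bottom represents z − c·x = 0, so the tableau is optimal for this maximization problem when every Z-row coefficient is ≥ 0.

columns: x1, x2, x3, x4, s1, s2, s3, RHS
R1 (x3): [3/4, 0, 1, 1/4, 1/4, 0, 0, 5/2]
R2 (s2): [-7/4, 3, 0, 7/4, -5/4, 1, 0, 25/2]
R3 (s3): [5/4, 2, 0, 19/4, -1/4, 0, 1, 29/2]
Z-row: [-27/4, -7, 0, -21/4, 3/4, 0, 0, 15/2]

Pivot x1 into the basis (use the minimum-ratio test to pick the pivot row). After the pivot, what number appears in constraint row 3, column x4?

Ratio test on column x1 — row 1: (5/2)/(3/4) = 10/3; row 2: entry -7/4 ≤ 0; row 3: (29/2)/(5/4) = 58/5. Minimum is 10/3 at row 1 (x3 leaves); pivot element 3/4.
Divide row 1 by 3/4; eliminate column x1 from the other rows.
Row 3 update in column x4: 19/4 − (5/4)·(1/3) = 13/3.

13/3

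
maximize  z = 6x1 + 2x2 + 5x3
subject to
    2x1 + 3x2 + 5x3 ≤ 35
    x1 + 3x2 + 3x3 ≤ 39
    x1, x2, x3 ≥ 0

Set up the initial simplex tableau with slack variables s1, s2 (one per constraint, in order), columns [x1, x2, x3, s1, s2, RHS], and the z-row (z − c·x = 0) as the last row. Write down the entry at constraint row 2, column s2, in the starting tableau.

1

Slack s2 belongs to constraint 2; its column is the unit vector e_2, so the entry in row 2 is 1.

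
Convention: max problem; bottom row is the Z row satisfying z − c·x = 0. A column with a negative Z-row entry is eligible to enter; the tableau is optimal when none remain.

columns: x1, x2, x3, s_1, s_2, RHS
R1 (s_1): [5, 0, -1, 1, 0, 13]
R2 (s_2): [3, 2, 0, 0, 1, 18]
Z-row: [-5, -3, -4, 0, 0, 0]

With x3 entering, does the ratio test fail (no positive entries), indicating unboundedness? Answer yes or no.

yes

Every constraint-row entry in column x3 is ≤ 0, so increasing x3 is unbounded.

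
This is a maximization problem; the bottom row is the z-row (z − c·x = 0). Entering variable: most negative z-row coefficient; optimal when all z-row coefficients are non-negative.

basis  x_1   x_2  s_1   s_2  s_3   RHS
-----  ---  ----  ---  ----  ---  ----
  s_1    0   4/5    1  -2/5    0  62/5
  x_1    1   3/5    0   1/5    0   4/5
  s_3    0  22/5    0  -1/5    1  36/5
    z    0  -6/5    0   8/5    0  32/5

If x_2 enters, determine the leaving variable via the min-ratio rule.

Column x_2 entries and ratios — s_1: (62/5)/(4/5) = 31/2; x_1: (4/5)/(3/5) = 4/3; s_3: (36/5)/(22/5) = 18/11.
Smallest ratio is 4/3 in the row of x_1, so x_1 leaves.

x_1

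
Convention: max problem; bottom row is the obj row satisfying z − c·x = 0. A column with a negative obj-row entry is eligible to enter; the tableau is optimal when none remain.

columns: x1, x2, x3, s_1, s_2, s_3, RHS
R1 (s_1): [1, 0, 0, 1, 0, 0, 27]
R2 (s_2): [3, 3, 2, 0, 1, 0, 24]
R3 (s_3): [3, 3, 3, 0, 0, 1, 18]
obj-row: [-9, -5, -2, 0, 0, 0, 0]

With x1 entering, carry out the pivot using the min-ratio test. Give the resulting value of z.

54

Ratio test on column x1 — row 1: 27/1 = 27; row 2: 24/3 = 8; row 3: 18/3 = 6. Minimum is 6 at row 3 (s_3 leaves); pivot element 3.
Pivot on row 3; the obj-row RHS becomes 0 − (-9)·6 = 54.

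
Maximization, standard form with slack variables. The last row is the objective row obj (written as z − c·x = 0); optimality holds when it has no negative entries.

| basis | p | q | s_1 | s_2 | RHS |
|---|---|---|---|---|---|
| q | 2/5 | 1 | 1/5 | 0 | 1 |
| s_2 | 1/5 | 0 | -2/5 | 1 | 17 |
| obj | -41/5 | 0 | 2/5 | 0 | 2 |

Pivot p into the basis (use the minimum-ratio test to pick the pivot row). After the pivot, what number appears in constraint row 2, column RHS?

33/2

Ratio test on column p — row 1: 1/(2/5) = 5/2; row 2: 17/(1/5) = 85. Minimum is 5/2 at row 1 (q leaves); pivot element 2/5.
Divide row 1 by 2/5; eliminate column p from the other rows.
Row 2 update in column RHS: 17 − (1/5)·(5/2) = 33/2.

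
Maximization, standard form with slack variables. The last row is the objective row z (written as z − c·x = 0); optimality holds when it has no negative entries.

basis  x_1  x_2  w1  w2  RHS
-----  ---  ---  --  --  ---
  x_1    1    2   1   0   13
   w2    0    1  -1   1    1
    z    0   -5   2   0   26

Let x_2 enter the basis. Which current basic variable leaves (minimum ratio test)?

Column x_2 entries and ratios — x_1: 13/2 = 13/2; w2: 1/1 = 1.
Smallest ratio is 1 in the row of w2, so w2 leaves.

w2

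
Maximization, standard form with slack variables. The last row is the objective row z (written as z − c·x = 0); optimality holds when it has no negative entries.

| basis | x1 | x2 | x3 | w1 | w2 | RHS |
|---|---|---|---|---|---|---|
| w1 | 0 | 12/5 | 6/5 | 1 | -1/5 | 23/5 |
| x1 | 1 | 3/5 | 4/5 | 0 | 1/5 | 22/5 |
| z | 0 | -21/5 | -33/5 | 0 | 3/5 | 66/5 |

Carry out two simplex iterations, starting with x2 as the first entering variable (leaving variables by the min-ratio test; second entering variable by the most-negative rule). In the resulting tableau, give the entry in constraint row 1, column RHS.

23/6

Ratio test on column x2 — row 1: (23/5)/(12/5) = 23/12; row 2: (22/5)/(3/5) = 22/3. Minimum is 23/12 at row 1 (w1 leaves); pivot element 12/5.
Divide row 1 by 12/5; eliminate column x2 from the other rows.
Second iteration: most negative z-row entry is -9/2 in column x3, so x3 enters.
Ratio test on column x3 — row 1: (23/12)/(1/2) = 23/6; row 2: (13/4)/(1/2) = 13/2. Minimum is 23/6 at row 1 (x2 leaves); pivot element 1/2.
Divide row 1 by 1/2; eliminate column x3 from the other rows.
After both pivots, the entry at constraint row 1, column RHS is 23/6.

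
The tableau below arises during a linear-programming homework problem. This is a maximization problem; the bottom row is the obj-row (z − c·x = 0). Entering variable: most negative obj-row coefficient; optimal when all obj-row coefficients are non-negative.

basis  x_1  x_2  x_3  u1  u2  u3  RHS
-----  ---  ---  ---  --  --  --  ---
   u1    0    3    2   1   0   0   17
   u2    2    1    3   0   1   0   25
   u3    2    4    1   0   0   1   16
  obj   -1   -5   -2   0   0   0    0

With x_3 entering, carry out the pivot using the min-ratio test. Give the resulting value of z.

Ratio test on column x_3 — row 1: 17/2 = 17/2; row 2: 25/3 = 25/3; row 3: 16/1 = 16. Minimum is 25/3 at row 2 (u2 leaves); pivot element 3.
Pivot on row 2; the obj-row RHS becomes 0 − (-2)·(25/3) = 50/3.

50/3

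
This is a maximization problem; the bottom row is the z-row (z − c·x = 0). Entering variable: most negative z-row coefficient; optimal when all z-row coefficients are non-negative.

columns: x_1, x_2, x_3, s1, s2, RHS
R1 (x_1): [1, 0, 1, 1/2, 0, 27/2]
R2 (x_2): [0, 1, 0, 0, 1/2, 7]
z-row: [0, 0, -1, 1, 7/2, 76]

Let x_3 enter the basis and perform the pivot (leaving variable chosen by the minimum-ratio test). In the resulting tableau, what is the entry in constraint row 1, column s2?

0

Ratio test on column x_3 — row 1: (27/2)/1 = 27/2; row 2: entry 0 ≤ 0. Minimum is 27/2 at row 1 (x_1 leaves); pivot element 1.
Divide row 1 by 1; eliminate column x_3 from the other rows.
In the new row 1, the s2 entry is the old entry divided by the pivot: 0/1 = 0.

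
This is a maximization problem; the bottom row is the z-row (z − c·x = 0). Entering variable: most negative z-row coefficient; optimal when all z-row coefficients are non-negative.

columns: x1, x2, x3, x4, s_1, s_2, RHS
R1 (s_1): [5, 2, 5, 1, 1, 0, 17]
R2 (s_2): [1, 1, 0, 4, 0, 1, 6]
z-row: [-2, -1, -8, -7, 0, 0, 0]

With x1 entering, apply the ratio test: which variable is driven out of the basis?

s_1

Column x1 entries and ratios — s_1: 17/5 = 17/5; s_2: 6/1 = 6.
Smallest ratio is 17/5 in the row of s_1, so s_1 leaves.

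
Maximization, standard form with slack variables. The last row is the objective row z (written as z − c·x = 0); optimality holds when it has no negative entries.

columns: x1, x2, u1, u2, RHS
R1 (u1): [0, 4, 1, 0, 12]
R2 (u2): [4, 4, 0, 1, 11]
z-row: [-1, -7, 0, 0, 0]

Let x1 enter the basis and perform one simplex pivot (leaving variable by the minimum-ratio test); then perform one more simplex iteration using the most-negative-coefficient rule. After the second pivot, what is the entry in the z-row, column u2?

Ratio test on column x1 — row 1: entry 0 ≤ 0; row 2: 11/4 = 11/4. Minimum is 11/4 at row 2 (u2 leaves); pivot element 4.
Divide row 2 by 4; eliminate column x1 from the other rows.
Second iteration: most negative z-row entry is -6 in column x2, so x2 enters.
Ratio test on column x2 — row 1: 12/4 = 3; row 2: (11/4)/1 = 11/4. Minimum is 11/4 at row 2 (x1 leaves); pivot element 1.
Divide row 2 by 1; eliminate column x2 from the other rows.
After both pivots, the entry at the z-row, column u2 is 7/4.

7/4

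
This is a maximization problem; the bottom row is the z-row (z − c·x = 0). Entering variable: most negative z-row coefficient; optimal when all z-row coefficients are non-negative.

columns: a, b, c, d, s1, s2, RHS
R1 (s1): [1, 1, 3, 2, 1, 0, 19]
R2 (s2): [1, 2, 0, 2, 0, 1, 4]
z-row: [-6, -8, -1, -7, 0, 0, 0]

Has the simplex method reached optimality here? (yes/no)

The z-row has a negative entry -8 in column b, so it is not optimal.

no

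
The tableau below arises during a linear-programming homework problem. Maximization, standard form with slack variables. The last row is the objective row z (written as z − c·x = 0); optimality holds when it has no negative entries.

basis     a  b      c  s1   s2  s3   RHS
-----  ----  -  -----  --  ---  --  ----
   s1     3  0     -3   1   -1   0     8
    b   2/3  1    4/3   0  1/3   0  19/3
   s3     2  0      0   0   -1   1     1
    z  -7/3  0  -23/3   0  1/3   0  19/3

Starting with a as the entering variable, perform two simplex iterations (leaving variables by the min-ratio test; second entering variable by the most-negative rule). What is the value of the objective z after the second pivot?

42

Ratio test on column a — row 1: 8/3 = 8/3; row 2: (19/3)/(2/3) = 19/2; row 3: 1/2 = 1/2. Minimum is 1/2 at row 3 (s3 leaves); pivot element 2.
Pivot on row 3; the z-row RHS becomes 19/3 − (-7/3)·(1/2) = 15/2.
Next entering variable (most negative z-row entry -23/3): c.
Ratio test on column c — row 1: entry -3 ≤ 0; row 2: 6/(4/3) = 9/2; row 3: entry 0 ≤ 0. Minimum is 9/2 at row 2 (b leaves); pivot element 4/3.
After the second pivot the z-row RHS is 15/2 − (-23/3)·(9/2) = 42.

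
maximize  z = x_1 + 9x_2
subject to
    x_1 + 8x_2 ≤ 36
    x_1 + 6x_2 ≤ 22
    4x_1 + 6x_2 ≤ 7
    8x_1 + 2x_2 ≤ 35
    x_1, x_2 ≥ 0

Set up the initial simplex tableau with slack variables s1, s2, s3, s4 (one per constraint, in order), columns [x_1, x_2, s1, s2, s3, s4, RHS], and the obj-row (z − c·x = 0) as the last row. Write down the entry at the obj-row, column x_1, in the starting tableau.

The obj-row carries the negated objective coefficients: the x_1 entry is -1.

-1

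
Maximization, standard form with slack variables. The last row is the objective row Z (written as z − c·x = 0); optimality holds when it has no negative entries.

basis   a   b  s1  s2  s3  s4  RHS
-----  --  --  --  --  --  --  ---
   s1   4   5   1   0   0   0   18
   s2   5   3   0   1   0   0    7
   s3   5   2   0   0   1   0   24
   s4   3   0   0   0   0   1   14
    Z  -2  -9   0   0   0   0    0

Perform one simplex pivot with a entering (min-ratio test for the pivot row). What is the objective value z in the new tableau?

Ratio test on column a — row 1: 18/4 = 9/2; row 2: 7/5 = 7/5; row 3: 24/5 = 24/5; row 4: 14/3 = 14/3. Minimum is 7/5 at row 2 (s2 leaves); pivot element 5.
Pivot on row 2; the Z-row RHS becomes 0 − (-2)·(7/5) = 14/5.

14/5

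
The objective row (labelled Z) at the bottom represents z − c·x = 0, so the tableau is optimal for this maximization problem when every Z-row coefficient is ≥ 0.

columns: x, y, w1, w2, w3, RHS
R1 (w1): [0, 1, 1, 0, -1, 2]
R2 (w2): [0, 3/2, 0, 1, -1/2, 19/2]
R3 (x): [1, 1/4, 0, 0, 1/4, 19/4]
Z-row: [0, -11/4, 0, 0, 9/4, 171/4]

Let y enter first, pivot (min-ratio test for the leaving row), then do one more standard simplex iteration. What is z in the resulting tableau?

Ratio test on column y — row 1: 2/1 = 2; row 2: (19/2)/(3/2) = 19/3; row 3: (19/4)/(1/4) = 19. Minimum is 2 at row 1 (w1 leaves); pivot element 1.
Pivot on row 1; the Z-row RHS becomes 171/4 − (-11/4)·2 = 193/4.
Next entering variable (most negative Z-row entry -1/2): w3.
Ratio test on column w3 — row 1: entry -1 ≤ 0; row 2: (13/2)/1 = 13/2; row 3: (17/4)/(1/2) = 17/2. Minimum is 13/2 at row 2 (w2 leaves); pivot element 1.
After the second pivot the Z-row RHS is 193/4 − (-1/2)·(13/2) = 103/2.

103/2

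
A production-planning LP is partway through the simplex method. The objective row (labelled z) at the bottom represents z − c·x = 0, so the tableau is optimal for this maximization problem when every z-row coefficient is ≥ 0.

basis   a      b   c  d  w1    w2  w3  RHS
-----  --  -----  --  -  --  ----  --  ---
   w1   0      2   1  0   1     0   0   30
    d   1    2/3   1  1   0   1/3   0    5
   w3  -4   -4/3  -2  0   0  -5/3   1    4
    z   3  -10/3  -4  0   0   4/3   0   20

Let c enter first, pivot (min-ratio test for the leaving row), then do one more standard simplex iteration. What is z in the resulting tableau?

Ratio test on column c — row 1: 30/1 = 30; row 2: 5/1 = 5; row 3: entry -2 ≤ 0. Minimum is 5 at row 2 (d leaves); pivot element 1.
Pivot on row 2; the z-row RHS becomes 20 − (-4)·5 = 40.
Next entering variable (most negative z-row entry -2/3): b.
Ratio test on column b — row 1: 25/(4/3) = 75/4; row 2: 5/(2/3) = 15/2; row 3: entry 0 ≤ 0. Minimum is 15/2 at row 2 (c leaves); pivot element 2/3.
After the second pivot the z-row RHS is 40 − (-2/3)·(15/2) = 45.

45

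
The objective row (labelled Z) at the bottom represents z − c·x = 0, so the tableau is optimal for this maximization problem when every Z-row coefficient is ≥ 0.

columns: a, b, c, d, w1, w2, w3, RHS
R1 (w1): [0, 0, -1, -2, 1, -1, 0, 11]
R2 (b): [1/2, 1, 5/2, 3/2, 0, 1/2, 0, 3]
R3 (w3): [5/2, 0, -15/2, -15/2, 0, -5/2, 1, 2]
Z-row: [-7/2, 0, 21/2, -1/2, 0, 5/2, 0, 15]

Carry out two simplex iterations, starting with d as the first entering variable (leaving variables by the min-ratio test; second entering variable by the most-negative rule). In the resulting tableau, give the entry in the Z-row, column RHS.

Ratio test on column d — row 1: entry -2 ≤ 0; row 2: 3/(3/2) = 2; row 3: entry -15/2 ≤ 0. Minimum is 2 at row 2 (b leaves); pivot element 3/2.
Divide row 2 by 3/2; eliminate column d from the other rows.
Second iteration: most negative Z-row entry is -10/3 in column a, so a enters.
Ratio test on column a — row 1: 15/(2/3) = 45/2; row 2: 2/(1/3) = 6; row 3: 17/5 = 17/5. Minimum is 17/5 at row 3 (w3 leaves); pivot element 5.
Divide row 3 by 5; eliminate column a from the other rows.
After both pivots, the entry at the Z-row, column RHS is 82/3.

82/3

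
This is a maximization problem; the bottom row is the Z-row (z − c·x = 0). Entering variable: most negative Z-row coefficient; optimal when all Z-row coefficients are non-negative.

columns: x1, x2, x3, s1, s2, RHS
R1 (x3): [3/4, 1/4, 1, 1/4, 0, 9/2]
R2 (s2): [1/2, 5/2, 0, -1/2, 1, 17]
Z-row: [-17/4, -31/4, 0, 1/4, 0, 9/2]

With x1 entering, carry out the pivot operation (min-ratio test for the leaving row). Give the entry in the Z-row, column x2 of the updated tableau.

Ratio test on column x1 — row 1: (9/2)/(3/4) = 6; row 2: 17/(1/2) = 34. Minimum is 6 at row 1 (x3 leaves); pivot element 3/4.
Divide row 1 by 3/4; eliminate column x1 from the other rows.
Z-row update in column x2: -31/4 − (-17/4)·(1/3) = -19/3.

-19/3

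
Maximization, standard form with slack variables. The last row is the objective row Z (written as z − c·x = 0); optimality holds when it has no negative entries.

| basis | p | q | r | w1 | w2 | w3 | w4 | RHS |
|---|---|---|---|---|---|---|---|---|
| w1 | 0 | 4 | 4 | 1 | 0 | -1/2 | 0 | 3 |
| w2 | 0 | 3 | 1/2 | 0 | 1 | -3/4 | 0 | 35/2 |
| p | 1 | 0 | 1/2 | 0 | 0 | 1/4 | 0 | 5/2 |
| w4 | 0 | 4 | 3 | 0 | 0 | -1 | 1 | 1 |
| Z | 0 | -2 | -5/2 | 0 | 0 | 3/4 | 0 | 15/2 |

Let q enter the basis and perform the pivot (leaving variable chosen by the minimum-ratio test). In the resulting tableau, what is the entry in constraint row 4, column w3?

-1/4

Ratio test on column q — row 1: 3/4 = 3/4; row 2: (35/2)/3 = 35/6; row 3: entry 0 ≤ 0; row 4: 1/4 = 1/4. Minimum is 1/4 at row 4 (w4 leaves); pivot element 4.
Divide row 4 by 4; eliminate column q from the other rows.
In the new row 4, the w3 entry is the old entry divided by the pivot: (-1)/4 = -1/4.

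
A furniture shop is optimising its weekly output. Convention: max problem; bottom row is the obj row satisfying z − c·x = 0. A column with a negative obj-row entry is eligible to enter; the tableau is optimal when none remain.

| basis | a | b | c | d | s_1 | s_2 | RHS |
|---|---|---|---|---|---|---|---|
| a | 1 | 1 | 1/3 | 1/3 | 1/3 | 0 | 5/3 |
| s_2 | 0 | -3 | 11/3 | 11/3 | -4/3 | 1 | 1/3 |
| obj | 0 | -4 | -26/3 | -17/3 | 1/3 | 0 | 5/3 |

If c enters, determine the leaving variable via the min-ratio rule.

Column c entries and ratios — a: (5/3)/(1/3) = 5; s_2: (1/3)/(11/3) = 1/11.
Smallest ratio is 1/11 in the row of s_2, so s_2 leaves.

s_2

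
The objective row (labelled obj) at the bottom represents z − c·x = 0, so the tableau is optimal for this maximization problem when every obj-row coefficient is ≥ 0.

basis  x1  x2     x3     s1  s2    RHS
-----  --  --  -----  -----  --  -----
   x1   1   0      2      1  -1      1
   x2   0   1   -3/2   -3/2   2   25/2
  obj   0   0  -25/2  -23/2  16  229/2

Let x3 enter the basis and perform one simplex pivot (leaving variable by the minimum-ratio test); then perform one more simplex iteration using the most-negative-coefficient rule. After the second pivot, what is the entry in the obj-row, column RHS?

Ratio test on column x3 — row 1: 1/2 = 1/2; row 2: entry -3/2 ≤ 0. Minimum is 1/2 at row 1 (x1 leaves); pivot element 2.
Divide row 1 by 2; eliminate column x3 from the other rows.
Second iteration: most negative obj-row entry is -21/4 in column s1, so s1 enters.
Ratio test on column s1 — row 1: (1/2)/(1/2) = 1; row 2: entry -3/4 ≤ 0. Minimum is 1 at row 1 (x3 leaves); pivot element 1/2.
Divide row 1 by 1/2; eliminate column s1 from the other rows.
After both pivots, the entry at the obj-row, column RHS is 126.

126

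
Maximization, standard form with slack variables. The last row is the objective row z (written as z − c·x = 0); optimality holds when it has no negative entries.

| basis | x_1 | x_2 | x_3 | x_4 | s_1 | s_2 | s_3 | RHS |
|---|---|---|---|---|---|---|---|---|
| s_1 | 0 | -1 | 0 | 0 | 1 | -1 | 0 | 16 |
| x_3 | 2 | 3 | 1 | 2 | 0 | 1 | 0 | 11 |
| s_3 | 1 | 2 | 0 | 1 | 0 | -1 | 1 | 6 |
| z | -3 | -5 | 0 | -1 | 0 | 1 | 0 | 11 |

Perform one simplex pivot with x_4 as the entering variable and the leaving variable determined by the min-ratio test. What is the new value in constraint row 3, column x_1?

Ratio test on column x_4 — row 1: entry 0 ≤ 0; row 2: 11/2 = 11/2; row 3: 6/1 = 6. Minimum is 11/2 at row 2 (x_3 leaves); pivot element 2.
Divide row 2 by 2; eliminate column x_4 from the other rows.
Row 3 update in column x_1: 1 − 1·1 = 0.

0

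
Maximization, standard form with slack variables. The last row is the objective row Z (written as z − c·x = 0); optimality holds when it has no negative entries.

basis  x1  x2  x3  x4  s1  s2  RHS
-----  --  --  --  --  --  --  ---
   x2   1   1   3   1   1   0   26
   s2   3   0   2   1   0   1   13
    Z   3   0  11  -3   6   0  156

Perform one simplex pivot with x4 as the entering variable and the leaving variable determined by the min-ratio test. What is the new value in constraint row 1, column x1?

-2

Ratio test on column x4 — row 1: 26/1 = 26; row 2: 13/1 = 13. Minimum is 13 at row 2 (s2 leaves); pivot element 1.
Divide row 2 by 1; eliminate column x4 from the other rows.
Row 1 update in column x1: 1 − 1·3 = -2.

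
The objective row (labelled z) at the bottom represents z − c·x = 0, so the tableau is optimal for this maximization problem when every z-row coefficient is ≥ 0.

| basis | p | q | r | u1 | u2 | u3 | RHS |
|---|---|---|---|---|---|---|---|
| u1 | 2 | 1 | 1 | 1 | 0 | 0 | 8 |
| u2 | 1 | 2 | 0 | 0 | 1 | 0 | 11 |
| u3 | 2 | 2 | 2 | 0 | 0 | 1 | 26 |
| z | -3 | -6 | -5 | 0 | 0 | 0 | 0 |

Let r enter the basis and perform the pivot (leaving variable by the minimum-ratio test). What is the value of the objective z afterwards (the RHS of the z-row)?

40

Ratio test on column r — row 1: 8/1 = 8; row 2: entry 0 ≤ 0; row 3: 26/2 = 13. Minimum is 8 at row 1 (u1 leaves); pivot element 1.
Pivot on row 1; the z-row RHS becomes 0 − (-5)·8 = 40.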